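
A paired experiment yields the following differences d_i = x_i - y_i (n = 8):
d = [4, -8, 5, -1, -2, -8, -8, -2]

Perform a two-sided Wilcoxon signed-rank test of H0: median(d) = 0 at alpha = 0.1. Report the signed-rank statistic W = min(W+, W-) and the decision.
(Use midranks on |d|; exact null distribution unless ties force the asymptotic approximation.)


Step 1: Drop any zero differences (none here) and take |d_i|.
|d| = [4, 8, 5, 1, 2, 8, 8, 2]
Step 2: Midrank |d_i| (ties get averaged ranks).
ranks: |4|->4, |8|->7, |5|->5, |1|->1, |2|->2.5, |8|->7, |8|->7, |2|->2.5
Step 3: Attach original signs; sum ranks with positive sign and with negative sign.
W+ = 4 + 5 = 9
W- = 7 + 1 + 2.5 + 7 + 7 + 2.5 = 27
(Check: W+ + W- = 36 should equal n(n+1)/2 = 36.)
Step 4: Test statistic W = min(W+, W-) = 9.
Step 5: Ties in |d|, so use the tie-corrected normal approximation.
        E[W] = n(n+1)/4 = 8*9/4 = 18.
        Tie groups: |d|=2 (t=2), |d|=8 (t=3); sum(t^3 - t) = 30.
        Var[W] = n(n+1)(2n+1)/24 - sum(t^3-t)/48 = 1224/24 - 30/48 = 50.375.
        z = (W - E[W]) / sqrt(Var[W]) = (9 - 18) / 7.0975 = -1.2680.
        Two-sided p = 2*Phi(z) = 0.204782.
Step 6: alpha = 0.1. fail to reject H0.

W+ = 9, W- = 27, W = min = 9, p = 0.204782, fail to reject H0.


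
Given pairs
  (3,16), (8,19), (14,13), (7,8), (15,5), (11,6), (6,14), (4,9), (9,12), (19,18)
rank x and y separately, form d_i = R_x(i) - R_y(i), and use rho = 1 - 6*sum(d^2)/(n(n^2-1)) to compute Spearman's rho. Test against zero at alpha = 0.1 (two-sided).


Step 1: Rank x and y separately (midranks; no ties here).
rank(x): 3->1, 8->5, 14->8, 7->4, 15->9, 11->7, 6->3, 4->2, 9->6, 19->10
rank(y): 16->8, 19->10, 13->6, 8->3, 5->1, 6->2, 14->7, 9->4, 12->5, 18->9
Step 2: d_i = R_x(i) - R_y(i); compute d_i^2.
  (1-8)^2=49, (5-10)^2=25, (8-6)^2=4, (4-3)^2=1, (9-1)^2=64, (7-2)^2=25, (3-7)^2=16, (2-4)^2=4, (6-5)^2=1, (10-9)^2=1
sum(d^2) = 190.
Step 3: rho = 1 - 6*190 / (10*(10^2 - 1)) = 1 - 1140/990 = -0.151515.
Step 4: Under H0, t = rho * sqrt((n-2)/(1-rho^2)) = -0.4336 ~ t(8).
Step 5: Two-sided p-value from the t-distribution with 8 df = 0.676065.
Step 6: alpha = 0.1. fail to reject H0.

rho = -0.1515, p = 0.676065, fail to reject H0 at alpha = 0.1.


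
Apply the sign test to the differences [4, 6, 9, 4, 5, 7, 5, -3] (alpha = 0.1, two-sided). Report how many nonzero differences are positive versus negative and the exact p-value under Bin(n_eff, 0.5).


Step 1: Discard zero differences. Original n = 8; n_eff = number of nonzero differences = 8.
Nonzero differences (with sign): +4, +6, +9, +4, +5, +7, +5, -3
Step 2: Count signs: positive = 7, negative = 1.
Step 3: Under H0: P(positive) = 0.5, so the number of positives S ~ Bin(8, 0.5).
Step 4: Two-sided exact p-value = sum of Bin(8,0.5) probabilities at or below the observed probability = 0.070312.
Step 5: alpha = 0.1. reject H0.

n_eff = 8, pos = 7, neg = 1, p = 0.070312, reject H0.


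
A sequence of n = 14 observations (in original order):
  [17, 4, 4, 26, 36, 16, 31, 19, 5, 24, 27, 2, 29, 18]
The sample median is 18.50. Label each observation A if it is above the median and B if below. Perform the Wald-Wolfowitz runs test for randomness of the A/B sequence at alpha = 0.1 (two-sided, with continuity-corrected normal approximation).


Step 1: Compute median = 18.50; label A = above, B = below.
Labels in order: BBBAABAABAABAB  (n_A = 7, n_B = 7)
Step 2: Count runs R = 9.
Step 3: Under H0 (random ordering), E[R] = 2*n_A*n_B/(n_A+n_B) + 1 = 2*7*7/14 + 1 = 8.0000.
        Var[R] = 2*n_A*n_B*(2*n_A*n_B - n_A - n_B) / ((n_A+n_B)^2 * (n_A+n_B-1)) = 8232/2548 = 3.2308.
        SD[R] = 1.7974.
Step 4: Continuity-corrected z = (R - 0.5 - E[R]) / SD[R] = (9 - 0.5 - 8.0000) / 1.7974 = 0.2782.
Step 5: Two-sided p-value via normal approximation = 2*(1 - Phi(|z|)) = 0.780879.
Step 6: alpha = 0.1. fail to reject H0.

R = 9, z = 0.2782, p = 0.780879, fail to reject H0.


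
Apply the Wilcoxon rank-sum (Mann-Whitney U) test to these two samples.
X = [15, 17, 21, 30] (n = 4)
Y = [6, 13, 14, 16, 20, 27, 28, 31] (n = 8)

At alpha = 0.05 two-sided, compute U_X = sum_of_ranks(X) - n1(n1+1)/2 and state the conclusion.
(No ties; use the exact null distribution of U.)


Step 1: Combine and sort all 12 observations; assign midranks.
sorted (value, group): (6,Y), (13,Y), (14,Y), (15,X), (16,Y), (17,X), (20,Y), (21,X), (27,Y), (28,Y), (30,X), (31,Y)
ranks: 6->1, 13->2, 14->3, 15->4, 16->5, 17->6, 20->7, 21->8, 27->9, 28->10, 30->11, 31->12
Step 2: Rank sum for X: R1 = 4 + 6 + 8 + 11 = 29.
Step 3: U_X = R1 - n1(n1+1)/2 = 29 - 4*5/2 = 29 - 10 = 19.
       U_Y = n1*n2 - U_X = 32 - 19 = 13.
Step 4: No ties, so the exact null distribution of U (based on enumerating the C(12,4) = 495 equally likely rank assignments) gives the two-sided p-value.
Step 5: p-value = 0.682828; compare to alpha = 0.05. fail to reject H0.

U_X = 19, p = 0.682828, fail to reject H0 at alpha = 0.05.


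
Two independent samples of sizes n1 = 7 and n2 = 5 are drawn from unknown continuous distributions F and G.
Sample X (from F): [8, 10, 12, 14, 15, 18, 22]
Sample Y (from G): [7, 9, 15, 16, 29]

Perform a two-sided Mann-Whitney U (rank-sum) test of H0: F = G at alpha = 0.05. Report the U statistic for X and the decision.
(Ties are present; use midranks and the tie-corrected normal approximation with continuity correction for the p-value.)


Step 1: Combine and sort all 12 observations; assign midranks.
sorted (value, group): (7,Y), (8,X), (9,Y), (10,X), (12,X), (14,X), (15,X), (15,Y), (16,Y), (18,X), (22,X), (29,Y)
ranks: 7->1, 8->2, 9->3, 10->4, 12->5, 14->6, 15->7.5, 15->7.5, 16->9, 18->10, 22->11, 29->12
Step 2: Rank sum for X: R1 = 2 + 4 + 5 + 6 + 7.5 + 10 + 11 = 45.5.
Step 3: U_X = R1 - n1(n1+1)/2 = 45.5 - 7*8/2 = 45.5 - 28 = 17.5.
       U_Y = n1*n2 - U_X = 35 - 17.5 = 17.5.
Step 4: Ties are present, so use the tie-corrected normal approximation (with continuity correction) for the p-value.
Step 5: p-value = 1.000000; compare to alpha = 0.05. fail to reject H0.

U_X = 17.5, p = 1.000000, fail to reject H0 at alpha = 0.05.


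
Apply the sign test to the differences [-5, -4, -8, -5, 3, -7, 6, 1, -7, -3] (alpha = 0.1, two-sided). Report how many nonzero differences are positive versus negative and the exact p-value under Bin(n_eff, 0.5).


Step 1: Discard zero differences. Original n = 10; n_eff = number of nonzero differences = 10.
Nonzero differences (with sign): -5, -4, -8, -5, +3, -7, +6, +1, -7, -3
Step 2: Count signs: positive = 3, negative = 7.
Step 3: Under H0: P(positive) = 0.5, so the number of positives S ~ Bin(10, 0.5).
Step 4: Two-sided exact p-value = sum of Bin(10,0.5) probabilities at or below the observed probability = 0.343750.
Step 5: alpha = 0.1. fail to reject H0.

n_eff = 10, pos = 3, neg = 7, p = 0.343750, fail to reject H0.


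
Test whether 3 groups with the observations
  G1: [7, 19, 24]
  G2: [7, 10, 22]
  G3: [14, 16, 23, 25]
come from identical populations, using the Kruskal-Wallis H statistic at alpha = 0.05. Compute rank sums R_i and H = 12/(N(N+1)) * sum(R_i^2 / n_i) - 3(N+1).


Step 1: Combine all N = 10 observations and assign midranks.
sorted (value, group, rank): (7,G1,1.5), (7,G2,1.5), (10,G2,3), (14,G3,4), (16,G3,5), (19,G1,6), (22,G2,7), (23,G3,8), (24,G1,9), (25,G3,10)
Step 2: Sum ranks within each group.
R_1 = 16.5 (n_1 = 3)
R_2 = 11.5 (n_2 = 3)
R_3 = 27 (n_3 = 4)
Step 3: H = 12/(N(N+1)) * sum(R_i^2/n_i) - 3(N+1)
     = 12/(10*11) * (16.5^2/3 + 11.5^2/3 + 27^2/4) - 3*11
     = 0.109091 * 317.083 - 33
     = 1.590909.
Step 4: Ties present; correction factor C = 1 - 6/(10^3 - 10) = 0.993939. Corrected H = 1.590909 / 0.993939 = 1.600610.
Step 5: Under H0, H ~ chi^2(2); p-value = 0.449192.
Step 6: alpha = 0.05. fail to reject H0.

H = 1.6006, df = 2, p = 0.449192, fail to reject H0.


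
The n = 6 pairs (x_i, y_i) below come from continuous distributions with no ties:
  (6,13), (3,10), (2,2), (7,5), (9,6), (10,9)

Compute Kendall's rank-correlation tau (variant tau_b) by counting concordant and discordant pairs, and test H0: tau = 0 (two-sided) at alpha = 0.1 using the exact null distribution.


Step 1: Enumerate the 15 unordered pairs (i,j) with i<j and classify each by sign(x_j-x_i) * sign(y_j-y_i).
  (1,2):dx=-3,dy=-3->C; (1,3):dx=-4,dy=-11->C; (1,4):dx=+1,dy=-8->D; (1,5):dx=+3,dy=-7->D
  (1,6):dx=+4,dy=-4->D; (2,3):dx=-1,dy=-8->C; (2,4):dx=+4,dy=-5->D; (2,5):dx=+6,dy=-4->D
  (2,6):dx=+7,dy=-1->D; (3,4):dx=+5,dy=+3->C; (3,5):dx=+7,dy=+4->C; (3,6):dx=+8,dy=+7->C
  (4,5):dx=+2,dy=+1->C; (4,6):dx=+3,dy=+4->C; (5,6):dx=+1,dy=+3->C
Step 2: C = 9, D = 6, total pairs = 15.
Step 3: tau = (C - D)/(n(n-1)/2) = (9 - 6)/15 = 0.200000.
Step 4: Exact two-sided p-value (enumerate n! = 720 permutations of y under H0): p = 0.719444.
Step 5: alpha = 0.1. fail to reject H0.

tau_b = 0.2000 (C=9, D=6), p = 0.719444, fail to reject H0.


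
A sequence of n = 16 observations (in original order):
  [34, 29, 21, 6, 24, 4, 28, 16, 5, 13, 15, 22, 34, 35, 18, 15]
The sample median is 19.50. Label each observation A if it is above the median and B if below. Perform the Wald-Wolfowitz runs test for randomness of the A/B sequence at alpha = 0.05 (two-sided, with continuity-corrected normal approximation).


Step 1: Compute median = 19.50; label A = above, B = below.
Labels in order: AAABABABBBBAAABB  (n_A = 8, n_B = 8)
Step 2: Count runs R = 8.
Step 3: Under H0 (random ordering), E[R] = 2*n_A*n_B/(n_A+n_B) + 1 = 2*8*8/16 + 1 = 9.0000.
        Var[R] = 2*n_A*n_B*(2*n_A*n_B - n_A - n_B) / ((n_A+n_B)^2 * (n_A+n_B-1)) = 14336/3840 = 3.7333.
        SD[R] = 1.9322.
Step 4: Continuity-corrected z = (R + 0.5 - E[R]) / SD[R] = (8 + 0.5 - 9.0000) / 1.9322 = -0.2588.
Step 5: Two-sided p-value via normal approximation = 2*(1 - Phi(|z|)) = 0.795809.
Step 6: alpha = 0.05. fail to reject H0.

R = 8, z = -0.2588, p = 0.795809, fail to reject H0.


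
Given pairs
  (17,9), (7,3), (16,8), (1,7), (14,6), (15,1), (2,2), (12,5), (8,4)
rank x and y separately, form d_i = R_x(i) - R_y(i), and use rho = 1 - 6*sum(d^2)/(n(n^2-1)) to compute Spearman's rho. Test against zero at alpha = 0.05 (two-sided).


Step 1: Rank x and y separately (midranks; no ties here).
rank(x): 17->9, 7->3, 16->8, 1->1, 14->6, 15->7, 2->2, 12->5, 8->4
rank(y): 9->9, 3->3, 8->8, 7->7, 6->6, 1->1, 2->2, 5->5, 4->4
Step 2: d_i = R_x(i) - R_y(i); compute d_i^2.
  (9-9)^2=0, (3-3)^2=0, (8-8)^2=0, (1-7)^2=36, (6-6)^2=0, (7-1)^2=36, (2-2)^2=0, (5-5)^2=0, (4-4)^2=0
sum(d^2) = 72.
Step 3: rho = 1 - 6*72 / (9*(9^2 - 1)) = 1 - 432/720 = 0.400000.
Step 4: Under H0, t = rho * sqrt((n-2)/(1-rho^2)) = 1.1547 ~ t(7).
Step 5: Two-sided p-value from the t-distribution with 7 df = 0.286105.
Step 6: alpha = 0.05. fail to reject H0.

rho = 0.4000, p = 0.286105, fail to reject H0 at alpha = 0.05.


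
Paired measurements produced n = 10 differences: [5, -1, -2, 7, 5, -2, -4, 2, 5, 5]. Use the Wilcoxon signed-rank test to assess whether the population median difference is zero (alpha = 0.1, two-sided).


Step 1: Drop any zero differences (none here) and take |d_i|.
|d| = [5, 1, 2, 7, 5, 2, 4, 2, 5, 5]
Step 2: Midrank |d_i| (ties get averaged ranks).
ranks: |5|->7.5, |1|->1, |2|->3, |7|->10, |5|->7.5, |2|->3, |4|->5, |2|->3, |5|->7.5, |5|->7.5
Step 3: Attach original signs; sum ranks with positive sign and with negative sign.
W+ = 7.5 + 10 + 7.5 + 3 + 7.5 + 7.5 = 43
W- = 1 + 3 + 3 + 5 = 12
(Check: W+ + W- = 55 should equal n(n+1)/2 = 55.)
Step 4: Test statistic W = min(W+, W-) = 12.
Step 5: Ties in |d|, so use the tie-corrected normal approximation.
        E[W] = n(n+1)/4 = 10*11/4 = 27.5.
        Tie groups: |d|=2 (t=3), |d|=5 (t=4); sum(t^3 - t) = 84.
        Var[W] = n(n+1)(2n+1)/24 - sum(t^3-t)/48 = 2310/24 - 84/48 = 94.5.
        z = (W - E[W]) / sqrt(Var[W]) = (12 - 27.5) / 9.7211 = -1.5945.
        Two-sided p = 2*Phi(z) = 0.110831.
Step 6: alpha = 0.1. fail to reject H0.

W+ = 43, W- = 12, W = min = 12, p = 0.110831, fail to reject H0.


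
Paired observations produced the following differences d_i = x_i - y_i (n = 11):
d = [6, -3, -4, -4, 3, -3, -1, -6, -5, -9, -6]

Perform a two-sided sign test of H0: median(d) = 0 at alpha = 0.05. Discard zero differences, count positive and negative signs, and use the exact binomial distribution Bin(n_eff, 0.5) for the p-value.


Step 1: Discard zero differences. Original n = 11; n_eff = number of nonzero differences = 11.
Nonzero differences (with sign): +6, -3, -4, -4, +3, -3, -1, -6, -5, -9, -6
Step 2: Count signs: positive = 2, negative = 9.
Step 3: Under H0: P(positive) = 0.5, so the number of positives S ~ Bin(11, 0.5).
Step 4: Two-sided exact p-value = sum of Bin(11,0.5) probabilities at or below the observed probability = 0.065430.
Step 5: alpha = 0.05. fail to reject H0.

n_eff = 11, pos = 2, neg = 9, p = 0.065430, fail to reject H0.


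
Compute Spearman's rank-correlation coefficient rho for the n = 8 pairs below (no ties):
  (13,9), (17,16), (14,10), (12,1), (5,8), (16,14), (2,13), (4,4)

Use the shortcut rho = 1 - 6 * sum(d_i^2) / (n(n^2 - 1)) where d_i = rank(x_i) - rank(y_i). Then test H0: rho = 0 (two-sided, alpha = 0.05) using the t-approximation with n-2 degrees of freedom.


Step 1: Rank x and y separately (midranks; no ties here).
rank(x): 13->5, 17->8, 14->6, 12->4, 5->3, 16->7, 2->1, 4->2
rank(y): 9->4, 16->8, 10->5, 1->1, 8->3, 14->7, 13->6, 4->2
Step 2: d_i = R_x(i) - R_y(i); compute d_i^2.
  (5-4)^2=1, (8-8)^2=0, (6-5)^2=1, (4-1)^2=9, (3-3)^2=0, (7-7)^2=0, (1-6)^2=25, (2-2)^2=0
sum(d^2) = 36.
Step 3: rho = 1 - 6*36 / (8*(8^2 - 1)) = 1 - 216/504 = 0.571429.
Step 4: Under H0, t = rho * sqrt((n-2)/(1-rho^2)) = 1.7056 ~ t(6).
Step 5: Two-sided p-value from the t-distribution with 6 df = 0.138960.
Step 6: alpha = 0.05. fail to reject H0.

rho = 0.5714, p = 0.138960, fail to reject H0 at alpha = 0.05.


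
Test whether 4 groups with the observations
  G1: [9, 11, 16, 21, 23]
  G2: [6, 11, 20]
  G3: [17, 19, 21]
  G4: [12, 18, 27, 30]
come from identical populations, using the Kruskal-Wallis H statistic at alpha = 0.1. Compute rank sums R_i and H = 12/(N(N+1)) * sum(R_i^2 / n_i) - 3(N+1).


Step 1: Combine all N = 15 observations and assign midranks.
sorted (value, group, rank): (6,G2,1), (9,G1,2), (11,G1,3.5), (11,G2,3.5), (12,G4,5), (16,G1,6), (17,G3,7), (18,G4,8), (19,G3,9), (20,G2,10), (21,G1,11.5), (21,G3,11.5), (23,G1,13), (27,G4,14), (30,G4,15)
Step 2: Sum ranks within each group.
R_1 = 36 (n_1 = 5)
R_2 = 14.5 (n_2 = 3)
R_3 = 27.5 (n_3 = 3)
R_4 = 42 (n_4 = 4)
Step 3: H = 12/(N(N+1)) * sum(R_i^2/n_i) - 3(N+1)
     = 12/(15*16) * (36^2/5 + 14.5^2/3 + 27.5^2/3 + 42^2/4) - 3*16
     = 0.050000 * 1022.37 - 48
     = 3.118333.
Step 4: Ties present; correction factor C = 1 - 12/(15^3 - 15) = 0.996429. Corrected H = 3.118333 / 0.996429 = 3.129510.
Step 5: Under H0, H ~ chi^2(3); p-value = 0.372085.
Step 6: alpha = 0.1. fail to reject H0.

H = 3.1295, df = 3, p = 0.372085, fail to reject H0.


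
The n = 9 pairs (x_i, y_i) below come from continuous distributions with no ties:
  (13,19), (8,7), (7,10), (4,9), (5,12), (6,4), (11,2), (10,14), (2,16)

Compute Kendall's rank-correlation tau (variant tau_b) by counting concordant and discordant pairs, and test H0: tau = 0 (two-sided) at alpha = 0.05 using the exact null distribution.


Step 1: Enumerate the 36 unordered pairs (i,j) with i<j and classify each by sign(x_j-x_i) * sign(y_j-y_i).
  (1,2):dx=-5,dy=-12->C; (1,3):dx=-6,dy=-9->C; (1,4):dx=-9,dy=-10->C; (1,5):dx=-8,dy=-7->C
  (1,6):dx=-7,dy=-15->C; (1,7):dx=-2,dy=-17->C; (1,8):dx=-3,dy=-5->C; (1,9):dx=-11,dy=-3->C
  (2,3):dx=-1,dy=+3->D; (2,4):dx=-4,dy=+2->D; (2,5):dx=-3,dy=+5->D; (2,6):dx=-2,dy=-3->C
  (2,7):dx=+3,dy=-5->D; (2,8):dx=+2,dy=+7->C; (2,9):dx=-6,dy=+9->D; (3,4):dx=-3,dy=-1->C
  (3,5):dx=-2,dy=+2->D; (3,6):dx=-1,dy=-6->C; (3,7):dx=+4,dy=-8->D; (3,8):dx=+3,dy=+4->C
  (3,9):dx=-5,dy=+6->D; (4,5):dx=+1,dy=+3->C; (4,6):dx=+2,dy=-5->D; (4,7):dx=+7,dy=-7->D
  (4,8):dx=+6,dy=+5->C; (4,9):dx=-2,dy=+7->D; (5,6):dx=+1,dy=-8->D; (5,7):dx=+6,dy=-10->D
  (5,8):dx=+5,dy=+2->C; (5,9):dx=-3,dy=+4->D; (6,7):dx=+5,dy=-2->D; (6,8):dx=+4,dy=+10->C
  (6,9):dx=-4,dy=+12->D; (7,8):dx=-1,dy=+12->D; (7,9):dx=-9,dy=+14->D; (8,9):dx=-8,dy=+2->D
Step 2: C = 17, D = 19, total pairs = 36.
Step 3: tau = (C - D)/(n(n-1)/2) = (17 - 19)/36 = -0.055556.
Step 4: Exact two-sided p-value (enumerate n! = 362880 permutations of y under H0): p = 0.919455.
Step 5: alpha = 0.05. fail to reject H0.

tau_b = -0.0556 (C=17, D=19), p = 0.919455, fail to reject H0.


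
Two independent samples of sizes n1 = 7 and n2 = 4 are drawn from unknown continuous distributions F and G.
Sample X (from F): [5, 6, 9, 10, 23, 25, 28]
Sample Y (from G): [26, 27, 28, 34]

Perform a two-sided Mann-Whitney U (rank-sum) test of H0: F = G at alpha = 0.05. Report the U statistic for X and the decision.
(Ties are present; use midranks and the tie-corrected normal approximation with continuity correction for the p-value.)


Step 1: Combine and sort all 11 observations; assign midranks.
sorted (value, group): (5,X), (6,X), (9,X), (10,X), (23,X), (25,X), (26,Y), (27,Y), (28,X), (28,Y), (34,Y)
ranks: 5->1, 6->2, 9->3, 10->4, 23->5, 25->6, 26->7, 27->8, 28->9.5, 28->9.5, 34->11
Step 2: Rank sum for X: R1 = 1 + 2 + 3 + 4 + 5 + 6 + 9.5 = 30.5.
Step 3: U_X = R1 - n1(n1+1)/2 = 30.5 - 7*8/2 = 30.5 - 28 = 2.5.
       U_Y = n1*n2 - U_X = 28 - 2.5 = 25.5.
Step 4: Ties are present, so use the tie-corrected normal approximation (with continuity correction) for the p-value.
Step 5: p-value = 0.037202; compare to alpha = 0.05. reject H0.

U_X = 2.5, p = 0.037202, reject H0 at alpha = 0.05.


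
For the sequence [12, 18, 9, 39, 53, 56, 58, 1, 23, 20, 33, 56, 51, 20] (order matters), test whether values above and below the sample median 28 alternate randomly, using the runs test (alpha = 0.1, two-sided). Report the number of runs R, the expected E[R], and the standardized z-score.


Step 1: Compute median = 28; label A = above, B = below.
Labels in order: BBBAAAABBBAAAB  (n_A = 7, n_B = 7)
Step 2: Count runs R = 5.
Step 3: Under H0 (random ordering), E[R] = 2*n_A*n_B/(n_A+n_B) + 1 = 2*7*7/14 + 1 = 8.0000.
        Var[R] = 2*n_A*n_B*(2*n_A*n_B - n_A - n_B) / ((n_A+n_B)^2 * (n_A+n_B-1)) = 8232/2548 = 3.2308.
        SD[R] = 1.7974.
Step 4: Continuity-corrected z = (R + 0.5 - E[R]) / SD[R] = (5 + 0.5 - 8.0000) / 1.7974 = -1.3909.
Step 5: Two-sided p-value via normal approximation = 2*(1 - Phi(|z|)) = 0.164264.
Step 6: alpha = 0.1. fail to reject H0.

R = 5, z = -1.3909, p = 0.164264, fail to reject H0.


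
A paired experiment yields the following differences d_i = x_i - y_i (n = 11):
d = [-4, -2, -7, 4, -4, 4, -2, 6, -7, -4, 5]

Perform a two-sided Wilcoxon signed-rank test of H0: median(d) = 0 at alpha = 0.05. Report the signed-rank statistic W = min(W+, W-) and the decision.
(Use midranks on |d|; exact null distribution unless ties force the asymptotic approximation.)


Step 1: Drop any zero differences (none here) and take |d_i|.
|d| = [4, 2, 7, 4, 4, 4, 2, 6, 7, 4, 5]
Step 2: Midrank |d_i| (ties get averaged ranks).
ranks: |4|->5, |2|->1.5, |7|->10.5, |4|->5, |4|->5, |4|->5, |2|->1.5, |6|->9, |7|->10.5, |4|->5, |5|->8
Step 3: Attach original signs; sum ranks with positive sign and with negative sign.
W+ = 5 + 5 + 9 + 8 = 27
W- = 5 + 1.5 + 10.5 + 5 + 1.5 + 10.5 + 5 = 39
(Check: W+ + W- = 66 should equal n(n+1)/2 = 66.)
Step 4: Test statistic W = min(W+, W-) = 27.
Step 5: Ties in |d|, so use the tie-corrected normal approximation.
        E[W] = n(n+1)/4 = 11*12/4 = 33.
        Tie groups: |d|=2 (t=2), |d|=4 (t=5), |d|=7 (t=2); sum(t^3 - t) = 132.
        Var[W] = n(n+1)(2n+1)/24 - sum(t^3-t)/48 = 3036/24 - 132/48 = 123.75.
        z = (W - E[W]) / sqrt(Var[W]) = (27 - 33) / 11.1243 = -0.5394.
        Two-sided p = 2*Phi(z) = 0.589639.
Step 6: alpha = 0.05. fail to reject H0.

W+ = 27, W- = 39, W = min = 27, p = 0.589639, fail to reject H0.


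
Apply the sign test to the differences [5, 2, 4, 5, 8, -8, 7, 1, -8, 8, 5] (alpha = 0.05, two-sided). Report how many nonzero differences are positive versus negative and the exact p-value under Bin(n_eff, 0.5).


Step 1: Discard zero differences. Original n = 11; n_eff = number of nonzero differences = 11.
Nonzero differences (with sign): +5, +2, +4, +5, +8, -8, +7, +1, -8, +8, +5
Step 2: Count signs: positive = 9, negative = 2.
Step 3: Under H0: P(positive) = 0.5, so the number of positives S ~ Bin(11, 0.5).
Step 4: Two-sided exact p-value = sum of Bin(11,0.5) probabilities at or below the observed probability = 0.065430.
Step 5: alpha = 0.05. fail to reject H0.

n_eff = 11, pos = 9, neg = 2, p = 0.065430, fail to reject H0.


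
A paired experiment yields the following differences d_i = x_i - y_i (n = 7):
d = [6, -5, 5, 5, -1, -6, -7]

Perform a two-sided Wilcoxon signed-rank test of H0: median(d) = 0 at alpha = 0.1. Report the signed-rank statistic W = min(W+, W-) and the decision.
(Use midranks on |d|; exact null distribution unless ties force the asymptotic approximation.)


Step 1: Drop any zero differences (none here) and take |d_i|.
|d| = [6, 5, 5, 5, 1, 6, 7]
Step 2: Midrank |d_i| (ties get averaged ranks).
ranks: |6|->5.5, |5|->3, |5|->3, |5|->3, |1|->1, |6|->5.5, |7|->7
Step 3: Attach original signs; sum ranks with positive sign and with negative sign.
W+ = 5.5 + 3 + 3 = 11.5
W- = 3 + 1 + 5.5 + 7 = 16.5
(Check: W+ + W- = 28 should equal n(n+1)/2 = 28.)
Step 4: Test statistic W = min(W+, W-) = 11.5.
Step 5: Ties in |d|, so use the tie-corrected normal approximation.
        E[W] = n(n+1)/4 = 7*8/4 = 14.
        Tie groups: |d|=5 (t=3), |d|=6 (t=2); sum(t^3 - t) = 30.
        Var[W] = n(n+1)(2n+1)/24 - sum(t^3-t)/48 = 840/24 - 30/48 = 34.375.
        z = (W - E[W]) / sqrt(Var[W]) = (11.5 - 14) / 5.8630 = -0.4264.
        Two-sided p = 2*Phi(z) = 0.669815.
Step 6: alpha = 0.1. fail to reject H0.

W+ = 11.5, W- = 16.5, W = min = 11.5, p = 0.669815, fail to reject H0.


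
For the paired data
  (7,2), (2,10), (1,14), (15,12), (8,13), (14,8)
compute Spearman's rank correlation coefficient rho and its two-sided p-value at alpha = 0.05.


Step 1: Rank x and y separately (midranks; no ties here).
rank(x): 7->3, 2->2, 1->1, 15->6, 8->4, 14->5
rank(y): 2->1, 10->3, 14->6, 12->4, 13->5, 8->2
Step 2: d_i = R_x(i) - R_y(i); compute d_i^2.
  (3-1)^2=4, (2-3)^2=1, (1-6)^2=25, (6-4)^2=4, (4-5)^2=1, (5-2)^2=9
sum(d^2) = 44.
Step 3: rho = 1 - 6*44 / (6*(6^2 - 1)) = 1 - 264/210 = -0.257143.
Step 4: Under H0, t = rho * sqrt((n-2)/(1-rho^2)) = -0.5322 ~ t(4).
Step 5: Two-sided p-value from the t-distribution with 4 df = 0.622787.
Step 6: alpha = 0.05. fail to reject H0.

rho = -0.2571, p = 0.622787, fail to reject H0 at alpha = 0.05.


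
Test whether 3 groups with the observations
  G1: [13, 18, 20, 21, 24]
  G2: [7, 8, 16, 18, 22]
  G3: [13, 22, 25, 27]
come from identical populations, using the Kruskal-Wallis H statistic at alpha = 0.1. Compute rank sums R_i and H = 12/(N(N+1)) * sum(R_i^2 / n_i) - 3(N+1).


Step 1: Combine all N = 14 observations and assign midranks.
sorted (value, group, rank): (7,G2,1), (8,G2,2), (13,G1,3.5), (13,G3,3.5), (16,G2,5), (18,G1,6.5), (18,G2,6.5), (20,G1,8), (21,G1,9), (22,G2,10.5), (22,G3,10.5), (24,G1,12), (25,G3,13), (27,G3,14)
Step 2: Sum ranks within each group.
R_1 = 39 (n_1 = 5)
R_2 = 25 (n_2 = 5)
R_3 = 41 (n_3 = 4)
Step 3: H = 12/(N(N+1)) * sum(R_i^2/n_i) - 3(N+1)
     = 12/(14*15) * (39^2/5 + 25^2/5 + 41^2/4) - 3*15
     = 0.057143 * 849.45 - 45
     = 3.540000.
Step 4: Ties present; correction factor C = 1 - 18/(14^3 - 14) = 0.993407. Corrected H = 3.540000 / 0.993407 = 3.563496.
Step 5: Under H0, H ~ chi^2(2); p-value = 0.168344.
Step 6: alpha = 0.1. fail to reject H0.

H = 3.5635, df = 2, p = 0.168344, fail to reject H0.


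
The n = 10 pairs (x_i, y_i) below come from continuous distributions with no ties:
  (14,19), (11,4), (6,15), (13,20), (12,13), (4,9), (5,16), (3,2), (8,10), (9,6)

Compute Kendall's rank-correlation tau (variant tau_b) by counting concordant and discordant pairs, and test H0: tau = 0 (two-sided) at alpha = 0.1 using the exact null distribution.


Step 1: Enumerate the 45 unordered pairs (i,j) with i<j and classify each by sign(x_j-x_i) * sign(y_j-y_i).
  (1,2):dx=-3,dy=-15->C; (1,3):dx=-8,dy=-4->C; (1,4):dx=-1,dy=+1->D; (1,5):dx=-2,dy=-6->C
  (1,6):dx=-10,dy=-10->C; (1,7):dx=-9,dy=-3->C; (1,8):dx=-11,dy=-17->C; (1,9):dx=-6,dy=-9->C
  (1,10):dx=-5,dy=-13->C; (2,3):dx=-5,dy=+11->D; (2,4):dx=+2,dy=+16->C; (2,5):dx=+1,dy=+9->C
  (2,6):dx=-7,dy=+5->D; (2,7):dx=-6,dy=+12->D; (2,8):dx=-8,dy=-2->C; (2,9):dx=-3,dy=+6->D
  (2,10):dx=-2,dy=+2->D; (3,4):dx=+7,dy=+5->C; (3,5):dx=+6,dy=-2->D; (3,6):dx=-2,dy=-6->C
  (3,7):dx=-1,dy=+1->D; (3,8):dx=-3,dy=-13->C; (3,9):dx=+2,dy=-5->D; (3,10):dx=+3,dy=-9->D
  (4,5):dx=-1,dy=-7->C; (4,6):dx=-9,dy=-11->C; (4,7):dx=-8,dy=-4->C; (4,8):dx=-10,dy=-18->C
  (4,9):dx=-5,dy=-10->C; (4,10):dx=-4,dy=-14->C; (5,6):dx=-8,dy=-4->C; (5,7):dx=-7,dy=+3->D
  (5,8):dx=-9,dy=-11->C; (5,9):dx=-4,dy=-3->C; (5,10):dx=-3,dy=-7->C; (6,7):dx=+1,dy=+7->C
  (6,8):dx=-1,dy=-7->C; (6,9):dx=+4,dy=+1->C; (6,10):dx=+5,dy=-3->D; (7,8):dx=-2,dy=-14->C
  (7,9):dx=+3,dy=-6->D; (7,10):dx=+4,dy=-10->D; (8,9):dx=+5,dy=+8->C; (8,10):dx=+6,dy=+4->C
  (9,10):dx=+1,dy=-4->D
Step 2: C = 30, D = 15, total pairs = 45.
Step 3: tau = (C - D)/(n(n-1)/2) = (30 - 15)/45 = 0.333333.
Step 4: Exact two-sided p-value (enumerate n! = 3628800 permutations of y under H0): p = 0.216373.
Step 5: alpha = 0.1. fail to reject H0.

tau_b = 0.3333 (C=30, D=15), p = 0.216373, fail to reject H0.


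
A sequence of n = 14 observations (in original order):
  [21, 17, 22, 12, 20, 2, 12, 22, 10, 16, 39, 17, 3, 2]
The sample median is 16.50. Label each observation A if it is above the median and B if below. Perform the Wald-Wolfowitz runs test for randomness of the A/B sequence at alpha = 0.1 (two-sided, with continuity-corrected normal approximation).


Step 1: Compute median = 16.50; label A = above, B = below.
Labels in order: AAABABBABBAABB  (n_A = 7, n_B = 7)
Step 2: Count runs R = 8.
Step 3: Under H0 (random ordering), E[R] = 2*n_A*n_B/(n_A+n_B) + 1 = 2*7*7/14 + 1 = 8.0000.
        Var[R] = 2*n_A*n_B*(2*n_A*n_B - n_A - n_B) / ((n_A+n_B)^2 * (n_A+n_B-1)) = 8232/2548 = 3.2308.
        SD[R] = 1.7974.
Step 4: R = E[R], so z = 0 with no continuity correction.
Step 5: Two-sided p-value via normal approximation = 2*(1 - Phi(|z|)) = 1.000000.
Step 6: alpha = 0.1. fail to reject H0.

R = 8, z = 0.0000, p = 1.000000, fail to reject H0.


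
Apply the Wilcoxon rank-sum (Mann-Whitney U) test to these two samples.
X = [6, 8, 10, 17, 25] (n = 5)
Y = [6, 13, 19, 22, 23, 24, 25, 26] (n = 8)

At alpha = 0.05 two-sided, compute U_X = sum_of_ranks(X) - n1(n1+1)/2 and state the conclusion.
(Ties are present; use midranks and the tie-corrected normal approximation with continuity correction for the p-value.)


Step 1: Combine and sort all 13 observations; assign midranks.
sorted (value, group): (6,X), (6,Y), (8,X), (10,X), (13,Y), (17,X), (19,Y), (22,Y), (23,Y), (24,Y), (25,X), (25,Y), (26,Y)
ranks: 6->1.5, 6->1.5, 8->3, 10->4, 13->5, 17->6, 19->7, 22->8, 23->9, 24->10, 25->11.5, 25->11.5, 26->13
Step 2: Rank sum for X: R1 = 1.5 + 3 + 4 + 6 + 11.5 = 26.
Step 3: U_X = R1 - n1(n1+1)/2 = 26 - 5*6/2 = 26 - 15 = 11.
       U_Y = n1*n2 - U_X = 40 - 11 = 29.
Step 4: Ties are present, so use the tie-corrected normal approximation (with continuity correction) for the p-value.
Step 5: p-value = 0.212139; compare to alpha = 0.05. fail to reject H0.

U_X = 11, p = 0.212139, fail to reject H0 at alpha = 0.05.


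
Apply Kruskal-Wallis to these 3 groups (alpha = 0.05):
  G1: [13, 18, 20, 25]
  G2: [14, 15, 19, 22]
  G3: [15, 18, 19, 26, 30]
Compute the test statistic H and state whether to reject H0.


Step 1: Combine all N = 13 observations and assign midranks.
sorted (value, group, rank): (13,G1,1), (14,G2,2), (15,G2,3.5), (15,G3,3.5), (18,G1,5.5), (18,G3,5.5), (19,G2,7.5), (19,G3,7.5), (20,G1,9), (22,G2,10), (25,G1,11), (26,G3,12), (30,G3,13)
Step 2: Sum ranks within each group.
R_1 = 26.5 (n_1 = 4)
R_2 = 23 (n_2 = 4)
R_3 = 41.5 (n_3 = 5)
Step 3: H = 12/(N(N+1)) * sum(R_i^2/n_i) - 3(N+1)
     = 12/(13*14) * (26.5^2/4 + 23^2/4 + 41.5^2/5) - 3*14
     = 0.065934 * 652.263 - 42
     = 1.006319.
Step 4: Ties present; correction factor C = 1 - 18/(13^3 - 13) = 0.991758. Corrected H = 1.006319 / 0.991758 = 1.014681.
Step 5: Under H0, H ~ chi^2(2); p-value = 0.602095.
Step 6: alpha = 0.05. fail to reject H0.

H = 1.0147, df = 2, p = 0.602095, fail to reject H0.


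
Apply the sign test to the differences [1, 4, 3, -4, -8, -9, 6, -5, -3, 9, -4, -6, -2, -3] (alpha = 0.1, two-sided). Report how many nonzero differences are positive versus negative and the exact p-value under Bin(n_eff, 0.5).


Step 1: Discard zero differences. Original n = 14; n_eff = number of nonzero differences = 14.
Nonzero differences (with sign): +1, +4, +3, -4, -8, -9, +6, -5, -3, +9, -4, -6, -2, -3
Step 2: Count signs: positive = 5, negative = 9.
Step 3: Under H0: P(positive) = 0.5, so the number of positives S ~ Bin(14, 0.5).
Step 4: Two-sided exact p-value = sum of Bin(14,0.5) probabilities at or below the observed probability = 0.423950.
Step 5: alpha = 0.1. fail to reject H0.

n_eff = 14, pos = 5, neg = 9, p = 0.423950, fail to reject H0.


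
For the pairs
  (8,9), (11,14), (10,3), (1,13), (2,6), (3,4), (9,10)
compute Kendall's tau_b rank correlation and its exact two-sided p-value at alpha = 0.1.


Step 1: Enumerate the 21 unordered pairs (i,j) with i<j and classify each by sign(x_j-x_i) * sign(y_j-y_i).
  (1,2):dx=+3,dy=+5->C; (1,3):dx=+2,dy=-6->D; (1,4):dx=-7,dy=+4->D; (1,5):dx=-6,dy=-3->C
  (1,6):dx=-5,dy=-5->C; (1,7):dx=+1,dy=+1->C; (2,3):dx=-1,dy=-11->C; (2,4):dx=-10,dy=-1->C
  (2,5):dx=-9,dy=-8->C; (2,6):dx=-8,dy=-10->C; (2,7):dx=-2,dy=-4->C; (3,4):dx=-9,dy=+10->D
  (3,5):dx=-8,dy=+3->D; (3,6):dx=-7,dy=+1->D; (3,7):dx=-1,dy=+7->D; (4,5):dx=+1,dy=-7->D
  (4,6):dx=+2,dy=-9->D; (4,7):dx=+8,dy=-3->D; (5,6):dx=+1,dy=-2->D; (5,7):dx=+7,dy=+4->C
  (6,7):dx=+6,dy=+6->C
Step 2: C = 11, D = 10, total pairs = 21.
Step 3: tau = (C - D)/(n(n-1)/2) = (11 - 10)/21 = 0.047619.
Step 4: Exact two-sided p-value (enumerate n! = 5040 permutations of y under H0): p = 1.000000.
Step 5: alpha = 0.1. fail to reject H0.

tau_b = 0.0476 (C=11, D=10), p = 1.000000, fail to reject H0.


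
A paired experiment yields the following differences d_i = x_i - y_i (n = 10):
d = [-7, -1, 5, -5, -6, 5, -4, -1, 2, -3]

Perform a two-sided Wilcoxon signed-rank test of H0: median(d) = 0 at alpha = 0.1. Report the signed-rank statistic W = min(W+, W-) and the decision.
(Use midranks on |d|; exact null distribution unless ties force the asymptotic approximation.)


Step 1: Drop any zero differences (none here) and take |d_i|.
|d| = [7, 1, 5, 5, 6, 5, 4, 1, 2, 3]
Step 2: Midrank |d_i| (ties get averaged ranks).
ranks: |7|->10, |1|->1.5, |5|->7, |5|->7, |6|->9, |5|->7, |4|->5, |1|->1.5, |2|->3, |3|->4
Step 3: Attach original signs; sum ranks with positive sign and with negative sign.
W+ = 7 + 7 + 3 = 17
W- = 10 + 1.5 + 7 + 9 + 5 + 1.5 + 4 = 38
(Check: W+ + W- = 55 should equal n(n+1)/2 = 55.)
Step 4: Test statistic W = min(W+, W-) = 17.
Step 5: Ties in |d|, so use the tie-corrected normal approximation.
        E[W] = n(n+1)/4 = 10*11/4 = 27.5.
        Tie groups: |d|=1 (t=2), |d|=5 (t=3); sum(t^3 - t) = 30.
        Var[W] = n(n+1)(2n+1)/24 - sum(t^3-t)/48 = 2310/24 - 30/48 = 95.625.
        z = (W - E[W]) / sqrt(Var[W]) = (17 - 27.5) / 9.7788 = -1.0738.
        Two-sided p = 2*Phi(z) = 0.282934.
Step 6: alpha = 0.1. fail to reject H0.

W+ = 17, W- = 38, W = min = 17, p = 0.282934, fail to reject H0.


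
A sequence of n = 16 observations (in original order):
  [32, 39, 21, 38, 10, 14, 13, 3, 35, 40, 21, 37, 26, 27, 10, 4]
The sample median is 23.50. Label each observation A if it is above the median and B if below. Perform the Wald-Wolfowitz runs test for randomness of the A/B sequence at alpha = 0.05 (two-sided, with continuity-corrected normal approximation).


Step 1: Compute median = 23.50; label A = above, B = below.
Labels in order: AABABBBBAABAAABB  (n_A = 8, n_B = 8)
Step 2: Count runs R = 8.
Step 3: Under H0 (random ordering), E[R] = 2*n_A*n_B/(n_A+n_B) + 1 = 2*8*8/16 + 1 = 9.0000.
        Var[R] = 2*n_A*n_B*(2*n_A*n_B - n_A - n_B) / ((n_A+n_B)^2 * (n_A+n_B-1)) = 14336/3840 = 3.7333.
        SD[R] = 1.9322.
Step 4: Continuity-corrected z = (R + 0.5 - E[R]) / SD[R] = (8 + 0.5 - 9.0000) / 1.9322 = -0.2588.
Step 5: Two-sided p-value via normal approximation = 2*(1 - Phi(|z|)) = 0.795809.
Step 6: alpha = 0.05. fail to reject H0.

R = 8, z = -0.2588, p = 0.795809, fail to reject H0.


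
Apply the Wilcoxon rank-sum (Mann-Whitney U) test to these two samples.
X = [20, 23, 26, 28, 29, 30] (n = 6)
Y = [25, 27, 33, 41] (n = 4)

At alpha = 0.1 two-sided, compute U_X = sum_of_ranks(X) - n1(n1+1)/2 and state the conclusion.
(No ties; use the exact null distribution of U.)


Step 1: Combine and sort all 10 observations; assign midranks.
sorted (value, group): (20,X), (23,X), (25,Y), (26,X), (27,Y), (28,X), (29,X), (30,X), (33,Y), (41,Y)
ranks: 20->1, 23->2, 25->3, 26->4, 27->5, 28->6, 29->7, 30->8, 33->9, 41->10
Step 2: Rank sum for X: R1 = 1 + 2 + 4 + 6 + 7 + 8 = 28.
Step 3: U_X = R1 - n1(n1+1)/2 = 28 - 6*7/2 = 28 - 21 = 7.
       U_Y = n1*n2 - U_X = 24 - 7 = 17.
Step 4: No ties, so the exact null distribution of U (based on enumerating the C(10,6) = 210 equally likely rank assignments) gives the two-sided p-value.
Step 5: p-value = 0.352381; compare to alpha = 0.1. fail to reject H0.

U_X = 7, p = 0.352381, fail to reject H0 at alpha = 0.1.


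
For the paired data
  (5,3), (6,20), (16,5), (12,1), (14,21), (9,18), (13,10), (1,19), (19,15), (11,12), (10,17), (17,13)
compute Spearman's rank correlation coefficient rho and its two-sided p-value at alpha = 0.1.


Step 1: Rank x and y separately (midranks; no ties here).
rank(x): 5->2, 6->3, 16->10, 12->7, 14->9, 9->4, 13->8, 1->1, 19->12, 11->6, 10->5, 17->11
rank(y): 3->2, 20->11, 5->3, 1->1, 21->12, 18->9, 10->4, 19->10, 15->7, 12->5, 17->8, 13->6
Step 2: d_i = R_x(i) - R_y(i); compute d_i^2.
  (2-2)^2=0, (3-11)^2=64, (10-3)^2=49, (7-1)^2=36, (9-12)^2=9, (4-9)^2=25, (8-4)^2=16, (1-10)^2=81, (12-7)^2=25, (6-5)^2=1, (5-8)^2=9, (11-6)^2=25
sum(d^2) = 340.
Step 3: rho = 1 - 6*340 / (12*(12^2 - 1)) = 1 - 2040/1716 = -0.188811.
Step 4: Under H0, t = rho * sqrt((n-2)/(1-rho^2)) = -0.6080 ~ t(10).
Step 5: Two-sided p-value from the t-distribution with 10 df = 0.556737.
Step 6: alpha = 0.1. fail to reject H0.

rho = -0.1888, p = 0.556737, fail to reject H0 at alpha = 0.1.


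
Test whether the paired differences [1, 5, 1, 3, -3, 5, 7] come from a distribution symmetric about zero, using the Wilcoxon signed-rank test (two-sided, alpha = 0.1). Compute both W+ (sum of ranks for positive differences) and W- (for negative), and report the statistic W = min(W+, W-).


Step 1: Drop any zero differences (none here) and take |d_i|.
|d| = [1, 5, 1, 3, 3, 5, 7]
Step 2: Midrank |d_i| (ties get averaged ranks).
ranks: |1|->1.5, |5|->5.5, |1|->1.5, |3|->3.5, |3|->3.5, |5|->5.5, |7|->7
Step 3: Attach original signs; sum ranks with positive sign and with negative sign.
W+ = 1.5 + 5.5 + 1.5 + 3.5 + 5.5 + 7 = 24.5
W- = 3.5 = 3.5
(Check: W+ + W- = 28 should equal n(n+1)/2 = 28.)
Step 4: Test statistic W = min(W+, W-) = 3.5.
Step 5: Ties in |d|, so use the tie-corrected normal approximation.
        E[W] = n(n+1)/4 = 7*8/4 = 14.
        Tie groups: |d|=1 (t=2), |d|=3 (t=2), |d|=5 (t=2); sum(t^3 - t) = 18.
        Var[W] = n(n+1)(2n+1)/24 - sum(t^3-t)/48 = 840/24 - 18/48 = 34.625.
        z = (W - E[W]) / sqrt(Var[W]) = (3.5 - 14) / 5.8843 = -1.7844.
        Two-sided p = 2*Phi(z) = 0.074357.
Step 6: alpha = 0.1. reject H0.

W+ = 24.5, W- = 3.5, W = min = 3.5, p = 0.074357, reject H0.


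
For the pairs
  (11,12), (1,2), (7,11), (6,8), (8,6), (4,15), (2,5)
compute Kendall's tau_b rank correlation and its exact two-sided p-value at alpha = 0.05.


Step 1: Enumerate the 21 unordered pairs (i,j) with i<j and classify each by sign(x_j-x_i) * sign(y_j-y_i).
  (1,2):dx=-10,dy=-10->C; (1,3):dx=-4,dy=-1->C; (1,4):dx=-5,dy=-4->C; (1,5):dx=-3,dy=-6->C
  (1,6):dx=-7,dy=+3->D; (1,7):dx=-9,dy=-7->C; (2,3):dx=+6,dy=+9->C; (2,4):dx=+5,dy=+6->C
  (2,5):dx=+7,dy=+4->C; (2,6):dx=+3,dy=+13->C; (2,7):dx=+1,dy=+3->C; (3,4):dx=-1,dy=-3->C
  (3,5):dx=+1,dy=-5->D; (3,6):dx=-3,dy=+4->D; (3,7):dx=-5,dy=-6->C; (4,5):dx=+2,dy=-2->D
  (4,6):dx=-2,dy=+7->D; (4,7):dx=-4,dy=-3->C; (5,6):dx=-4,dy=+9->D; (5,7):dx=-6,dy=-1->C
  (6,7):dx=-2,dy=-10->C
Step 2: C = 15, D = 6, total pairs = 21.
Step 3: tau = (C - D)/(n(n-1)/2) = (15 - 6)/21 = 0.428571.
Step 4: Exact two-sided p-value (enumerate n! = 5040 permutations of y under H0): p = 0.238889.
Step 5: alpha = 0.05. fail to reject H0.

tau_b = 0.4286 (C=15, D=6), p = 0.238889, fail to reject H0.


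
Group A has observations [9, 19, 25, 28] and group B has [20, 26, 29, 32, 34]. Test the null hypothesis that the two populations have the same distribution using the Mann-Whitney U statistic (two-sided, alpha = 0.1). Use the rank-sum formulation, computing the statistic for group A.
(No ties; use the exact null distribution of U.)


Step 1: Combine and sort all 9 observations; assign midranks.
sorted (value, group): (9,X), (19,X), (20,Y), (25,X), (26,Y), (28,X), (29,Y), (32,Y), (34,Y)
ranks: 9->1, 19->2, 20->3, 25->4, 26->5, 28->6, 29->7, 32->8, 34->9
Step 2: Rank sum for X: R1 = 1 + 2 + 4 + 6 = 13.
Step 3: U_X = R1 - n1(n1+1)/2 = 13 - 4*5/2 = 13 - 10 = 3.
       U_Y = n1*n2 - U_X = 20 - 3 = 17.
Step 4: No ties, so the exact null distribution of U (based on enumerating the C(9,4) = 126 equally likely rank assignments) gives the two-sided p-value.
Step 5: p-value = 0.111111; compare to alpha = 0.1. fail to reject H0.

U_X = 3, p = 0.111111, fail to reject H0 at alpha = 0.1.


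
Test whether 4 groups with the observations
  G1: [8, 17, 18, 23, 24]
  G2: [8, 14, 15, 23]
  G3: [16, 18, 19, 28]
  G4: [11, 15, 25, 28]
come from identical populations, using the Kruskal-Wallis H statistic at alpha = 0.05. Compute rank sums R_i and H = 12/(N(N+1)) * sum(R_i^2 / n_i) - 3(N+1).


Step 1: Combine all N = 17 observations and assign midranks.
sorted (value, group, rank): (8,G1,1.5), (8,G2,1.5), (11,G4,3), (14,G2,4), (15,G2,5.5), (15,G4,5.5), (16,G3,7), (17,G1,8), (18,G1,9.5), (18,G3,9.5), (19,G3,11), (23,G1,12.5), (23,G2,12.5), (24,G1,14), (25,G4,15), (28,G3,16.5), (28,G4,16.5)
Step 2: Sum ranks within each group.
R_1 = 45.5 (n_1 = 5)
R_2 = 23.5 (n_2 = 4)
R_3 = 44 (n_3 = 4)
R_4 = 40 (n_4 = 4)
Step 3: H = 12/(N(N+1)) * sum(R_i^2/n_i) - 3(N+1)
     = 12/(17*18) * (45.5^2/5 + 23.5^2/4 + 44^2/4 + 40^2/4) - 3*18
     = 0.039216 * 1436.11 - 54
     = 2.318137.
Step 4: Ties present; correction factor C = 1 - 30/(17^3 - 17) = 0.993873. Corrected H = 2.318137 / 0.993873 = 2.332429.
Step 5: Under H0, H ~ chi^2(3); p-value = 0.506337.
Step 6: alpha = 0.05. fail to reject H0.

H = 2.3324, df = 3, p = 0.506337, fail to reject H0.


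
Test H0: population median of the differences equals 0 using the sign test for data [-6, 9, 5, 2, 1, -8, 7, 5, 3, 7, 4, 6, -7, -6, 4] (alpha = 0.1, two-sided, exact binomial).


Step 1: Discard zero differences. Original n = 15; n_eff = number of nonzero differences = 15.
Nonzero differences (with sign): -6, +9, +5, +2, +1, -8, +7, +5, +3, +7, +4, +6, -7, -6, +4
Step 2: Count signs: positive = 11, negative = 4.
Step 3: Under H0: P(positive) = 0.5, so the number of positives S ~ Bin(15, 0.5).
Step 4: Two-sided exact p-value = sum of Bin(15,0.5) probabilities at or below the observed probability = 0.118469.
Step 5: alpha = 0.1. fail to reject H0.

n_eff = 15, pos = 11, neg = 4, p = 0.118469, fail to reject H0.


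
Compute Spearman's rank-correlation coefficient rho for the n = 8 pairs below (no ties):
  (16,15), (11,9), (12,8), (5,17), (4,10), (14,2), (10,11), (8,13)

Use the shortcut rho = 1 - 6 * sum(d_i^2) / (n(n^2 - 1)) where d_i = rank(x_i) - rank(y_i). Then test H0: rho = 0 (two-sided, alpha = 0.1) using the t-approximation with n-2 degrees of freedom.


Step 1: Rank x and y separately (midranks; no ties here).
rank(x): 16->8, 11->5, 12->6, 5->2, 4->1, 14->7, 10->4, 8->3
rank(y): 15->7, 9->3, 8->2, 17->8, 10->4, 2->1, 11->5, 13->6
Step 2: d_i = R_x(i) - R_y(i); compute d_i^2.
  (8-7)^2=1, (5-3)^2=4, (6-2)^2=16, (2-8)^2=36, (1-4)^2=9, (7-1)^2=36, (4-5)^2=1, (3-6)^2=9
sum(d^2) = 112.
Step 3: rho = 1 - 6*112 / (8*(8^2 - 1)) = 1 - 672/504 = -0.333333.
Step 4: Under H0, t = rho * sqrt((n-2)/(1-rho^2)) = -0.8660 ~ t(6).
Step 5: Two-sided p-value from the t-distribution with 6 df = 0.419753.
Step 6: alpha = 0.1. fail to reject H0.

rho = -0.3333, p = 0.419753, fail to reject H0 at alpha = 0.1.
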